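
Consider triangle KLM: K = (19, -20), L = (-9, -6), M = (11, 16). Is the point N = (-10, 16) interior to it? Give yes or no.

no

Barycentric coordinates of N: (-33/64, 27/32, 43/64).
The three coordinates are negative, positive, positive; a point is interior exactly when all three are positive.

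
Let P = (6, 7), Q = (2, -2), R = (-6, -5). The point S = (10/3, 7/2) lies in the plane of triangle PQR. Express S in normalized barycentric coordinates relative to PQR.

(2/3, 1/6, 1/6)

Signed area of the reference triangle: [PQR] = ½·(6·(-2−(-5)) + 2·(-5−7) + (-6)·(7−(-2))) = ½·(18 − 24 − 54) = -30.
[SQR] = ½·((10/3)·(-2−(-5)) + 2·(-5−(7/2)) + (-6)·(7/2−(-2))) = ½·(10 − 17 − 33) = -20, so the P-coordinate is (-20)/(-30) = 2/3.
[PSR] = ½·(6·(7/2−(-5)) + (10/3)·(-5−7) + (-6)·(7−(7/2))) = ½·(51 − 40 − 21) = -5, so the Q-coordinate is 1/6.
[PQS] = ½·(6·(-2−(7/2)) + 2·(7/2−7) + (10/3)·(7−(-2))) = ½·(-33 − 7 + 30) = -5, so the R-coordinate is 1/6.
Check: 2/3 + 1/6 + 1/6 = 1.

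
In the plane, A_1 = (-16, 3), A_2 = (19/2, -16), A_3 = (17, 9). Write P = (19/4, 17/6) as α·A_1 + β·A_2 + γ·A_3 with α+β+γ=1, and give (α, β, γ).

Signed area of the reference triangle: [A_1A_2A_3] = ½·((-16)·(-16−9) + (19/2)·(9−3) + 17·(3−(-16))) = ½·(400 + 57 + 323) = 390.
[PA_2A_3] = ½·((19/4)·(-16−9) + (19/2)·(9−(17/6)) + 17·(17/6−(-16))) = ½·(-475/4 + 703/12 + 1921/6) = 130, so the A_1-coordinate is 130/390 = 1/3.
[A_1PA_3] = ½·((-16)·(17/6−9) + (19/4)·(9−3) + 17·(3−(17/6))) = ½·(296/3 + 57/2 + 17/6) = 65, so the A_2-coordinate is 1/6.
[A_1A_2P] = ½·((-16)·(-16−(17/6)) + (19/2)·(17/6−3) + (19/4)·(3−(-16))) = ½·(904/3 − 19/12 + 361/4) = 195, so the A_3-coordinate is 1/2.

(1/3, 1/6, 1/2)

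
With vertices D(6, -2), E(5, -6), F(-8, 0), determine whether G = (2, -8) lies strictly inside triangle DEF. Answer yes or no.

Barycentric coordinates of G: (-22/29, 46/29, 5/29).
The three coordinates are negative, positive, positive; a point is interior exactly when all three are positive.

no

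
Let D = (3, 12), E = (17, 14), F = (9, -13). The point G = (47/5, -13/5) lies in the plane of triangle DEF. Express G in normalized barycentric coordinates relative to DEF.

Signed area of the reference triangle: [DEF] = ½·(3·(14−(-13)) + 17·(-13−12) + 9·(12−14)) = ½·(81 − 425 − 18) = -181.
[GEF] = ½·((47/5)·(14−(-13)) + 17·(-13−(-13/5)) + 9·(-13/5−14)) = ½·(1269/5 − 884/5 − 747/5) = -181/5, so the D-coordinate is (-181/5)/(-181) = 1/5.
[DGF] = ½·(3·(-13/5−(-13)) + (47/5)·(-13−12) + 9·(12−(-13/5))) = ½·(156/5 − 235 + 657/5) = -181/5, so the E-coordinate is 1/5.
[DEG] = ½·(3·(14−(-13/5)) + 17·(-13/5−12) + (47/5)·(12−14)) = ½·(249/5 − 1241/5 − 94/5) = -543/5, so the F-coordinate is 3/5.
Check: 1/5 + 1/5 + 3/5 = 1.

(1/5, 1/5, 3/5)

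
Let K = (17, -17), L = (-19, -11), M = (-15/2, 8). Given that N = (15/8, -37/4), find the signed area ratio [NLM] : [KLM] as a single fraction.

1/2

[KLM] = ½·(17·(-11−8) + (-19)·(8−(-17)) + (-15/2)·(-17−(-11))) = ½·(-323 − 475 + 45) = -753/2.
[NLM] = ½·((15/8)·(-11−8) + (-19)·(8−(-37/4)) + (-15/2)·(-37/4−(-11))) = ½·(-285/8 − 1311/4 − 105/8) = -753/4, so the ratio is (-753/4)/(-753/2) = 1/2.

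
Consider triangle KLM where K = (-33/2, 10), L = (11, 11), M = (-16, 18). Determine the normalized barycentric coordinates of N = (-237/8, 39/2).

Signed area of the reference triangle: [KLM] = ½·((-33/2)·(11−18) + 11·(18−10) + (-16)·(10−11)) = ½·(231/2 + 88 + 16) = 439/4.
[NLM] = ½·((-237/8)·(11−18) + 11·(18−(39/2)) + (-16)·(39/2−11)) = ½·(1659/8 − 33/2 − 136) = 439/16, so the K-coordinate is (439/16)/(439/4) = 1/4.
[KNM] = ½·((-33/2)·(39/2−18) + (-237/8)·(18−10) + (-16)·(10−(39/2))) = ½·(-99/4 − 237 + 152) = -439/8, so the L-coordinate is -1/2.
[KLN] = ½·((-33/2)·(11−(39/2)) + 11·(39/2−10) + (-237/8)·(10−11)) = ½·(561/4 + 209/2 + 237/8) = 2195/16, so the M-coordinate is 5/4.

(1/4, -1/2, 5/4)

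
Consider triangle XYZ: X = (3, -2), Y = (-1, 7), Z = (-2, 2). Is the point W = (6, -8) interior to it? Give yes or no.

Barycentric coordinates of W: (50/29, -18/29, -3/29).
The three coordinates are positive, negative, negative; a point is interior exactly when all three are positive.

no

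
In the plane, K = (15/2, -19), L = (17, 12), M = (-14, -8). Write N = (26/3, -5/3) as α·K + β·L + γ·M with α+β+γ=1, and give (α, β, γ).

(1/3, 1/2, 1/6)

Signed area of the reference triangle: [KLM] = ½·((15/2)·(12−(-8)) + 17·(-8−(-19)) + (-14)·(-19−12)) = ½·(150 + 187 + 434) = 771/2.
[NLM] = ½·((26/3)·(12−(-8)) + 17·(-8−(-5/3)) + (-14)·(-5/3−12)) = ½·(520/3 − 323/3 + 574/3) = 257/2, so the K-coordinate is (257/2)/(771/2) = 1/3.
[KNM] = ½·((15/2)·(-5/3−(-8)) + (26/3)·(-8−(-19)) + (-14)·(-19−(-5/3))) = ½·(95/2 + 286/3 + 728/3) = 771/4, so the L-coordinate is 1/2.
[KLN] = ½·((15/2)·(12−(-5/3)) + 17·(-5/3−(-19)) + (26/3)·(-19−12)) = ½·(205/2 + 884/3 − 806/3) = 257/4, so the M-coordinate is 1/6.
Check: 1/3 + 1/2 + 1/6 = 1.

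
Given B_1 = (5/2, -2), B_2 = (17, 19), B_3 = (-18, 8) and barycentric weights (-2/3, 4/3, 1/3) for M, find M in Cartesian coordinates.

M = (-2/3)·B_1 + (4/3)·B_2 + (1/3)·B_3.
x-coordinate: (-2/3)·(5/2) + (4/3)·17 + (1/3)·(-18) = 15.
y-coordinate: (-2/3)·(-2) + (4/3)·19 + (1/3)·8 = 88/3.

(15, 88/3)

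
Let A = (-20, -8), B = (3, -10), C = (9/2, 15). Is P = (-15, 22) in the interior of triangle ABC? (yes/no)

no

Barycentric coordinates of P: (249/289, -310/289, 350/289).
The three coordinates are positive, negative, positive; a point is interior exactly when all three are positive.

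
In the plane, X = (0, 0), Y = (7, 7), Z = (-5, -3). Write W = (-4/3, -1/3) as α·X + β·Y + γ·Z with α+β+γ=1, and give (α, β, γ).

(1/3, 1/6, 1/2)

Signed area of the reference triangle: [XYZ] = ½·(0·(7−(-3)) + 7·(-3−0) + (-5)·(0−7)) = ½·(0 − 21 + 35) = 7.
[WYZ] = ½·((-4/3)·(7−(-3)) + 7·(-3−(-1/3)) + (-5)·(-1/3−7)) = ½·(-40/3 − 56/3 + 110/3) = 7/3, so the X-coordinate is (7/3)/7 = 1/3.
[XWZ] = ½·(0·(-1/3−(-3)) + (-4/3)·(-3−0) + (-5)·(0−(-1/3))) = ½·(0 + 4 − 5/3) = 7/6, so the Y-coordinate is 1/6.
[XYW] = ½·(0·(7−(-1/3)) + 7·(-1/3−0) + (-4/3)·(0−7)) = ½·(0 − 7/3 + 28/3) = 7/2, so the Z-coordinate is 1/2.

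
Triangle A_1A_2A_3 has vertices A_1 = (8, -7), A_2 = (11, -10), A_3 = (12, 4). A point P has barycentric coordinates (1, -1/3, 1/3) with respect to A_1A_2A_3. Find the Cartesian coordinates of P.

P = 1·A_1 + (-1/3)·A_2 + (1/3)·A_3.
x-coordinate: 1·8 + (-1/3)·11 + (1/3)·12 = 25/3.
y-coordinate: 1·(-7) + (-1/3)·(-10) + (1/3)·4 = -7/3.

(25/3, -7/3)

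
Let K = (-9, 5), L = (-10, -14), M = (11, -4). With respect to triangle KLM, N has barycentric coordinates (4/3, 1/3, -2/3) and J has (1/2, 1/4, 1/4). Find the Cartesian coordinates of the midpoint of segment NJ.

Barycentric coordinates of the midpoint are the average: (11/12, 7/24, -5/24).
Converting: (11/12)·K + (7/24)·L + (-5/24)·M = (-323/24, 4/3).

(-323/24, 4/3)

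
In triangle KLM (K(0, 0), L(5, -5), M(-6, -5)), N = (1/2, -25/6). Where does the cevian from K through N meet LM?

(3/5, -5)

Barycentric coordinates of N with respect to KLM: (1/6, 1/2, 1/3).
On side LM the K-coordinate is zero; dropping N's K-weight 1/6 and renormalizing the remaining 1/2 : 1/3 gives weights 3/5, 2/5 on L, M.
J = (3/5)·(5, -5) + (2/5)·(-6, -5) = (3/5, -5).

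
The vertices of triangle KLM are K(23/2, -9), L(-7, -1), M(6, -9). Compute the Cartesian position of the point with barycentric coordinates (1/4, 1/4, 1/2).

N = (1/4)·K + (1/4)·L + (1/2)·M.
x-coordinate: (1/4)·(23/2) + (1/4)·(-7) + (1/2)·6 = 33/8.
y-coordinate: (1/4)·(-9) + (1/4)·(-1) + (1/2)·(-9) = -7.

(33/8, -7)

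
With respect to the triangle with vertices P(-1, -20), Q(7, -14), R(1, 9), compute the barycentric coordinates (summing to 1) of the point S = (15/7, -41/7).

Signed area of the reference triangle: [PQR] = ½·((-1)·(-14−9) + 7·(9−(-20)) + 1·(-20−(-14))) = ½·(23 + 203 − 6) = 110.
[SQR] = ½·((15/7)·(-14−9) + 7·(9−(-41/7)) + 1·(-41/7−(-14))) = ½·(-345/7 + 104 + 57/7) = 220/7, so the P-coordinate is (220/7)/110 = 2/7.
[PSR] = ½·((-1)·(-41/7−9) + (15/7)·(9−(-20)) + 1·(-20−(-41/7))) = ½·(104/7 + 435/7 − 99/7) = 220/7, so the Q-coordinate is 2/7.
[PQS] = ½·((-1)·(-14−(-41/7)) + 7·(-41/7−(-20)) + (15/7)·(-20−(-14))) = ½·(57/7 + 99 − 90/7) = 330/7, so the R-coordinate is 3/7.

(2/7, 2/7, 3/7)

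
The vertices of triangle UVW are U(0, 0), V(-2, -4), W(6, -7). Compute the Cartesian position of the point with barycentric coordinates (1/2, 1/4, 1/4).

(1, -11/4)

P = (1/2)·U + (1/4)·V + (1/4)·W.
x-coordinate: (1/2)·0 + (1/4)·(-2) + (1/4)·6 = 1.
y-coordinate: (1/2)·0 + (1/4)·(-4) + (1/4)·(-7) = -11/4.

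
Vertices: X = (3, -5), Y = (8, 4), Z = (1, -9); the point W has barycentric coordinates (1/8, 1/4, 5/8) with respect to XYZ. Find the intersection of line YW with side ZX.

Line YW meets ZX where the Y-coordinate vanishes; zeroing W's Y-weight and renormalizing leaves Z, X-weights 5/8 : 1/8 → (5/6, 1/6).
So V = (5/6)·Z + (1/6)·X = (4/3, -25/3).

(4/3, -25/3)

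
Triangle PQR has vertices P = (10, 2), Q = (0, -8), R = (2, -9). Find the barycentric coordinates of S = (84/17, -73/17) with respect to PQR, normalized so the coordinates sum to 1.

Signed area of the reference triangle: [PQR] = ½·(10·(-8−(-9)) + 0·(-9−2) + 2·(2−(-8))) = ½·(10 + 0 + 20) = 15.
[SQR] = ½·((84/17)·(-8−(-9)) + 0·(-9−(-73/17)) + 2·(-73/17−(-8))) = ½·(84/17 + 0 + 126/17) = 105/17, so the P-coordinate is (105/17)/15 = 7/17.
[PSR] = ½·(10·(-73/17−(-9)) + (84/17)·(-9−2) + 2·(2−(-73/17))) = ½·(800/17 − 924/17 + 214/17) = 45/17, so the Q-coordinate is 3/17.
[PQS] = ½·(10·(-8−(-73/17)) + 0·(-73/17−2) + (84/17)·(2−(-8))) = ½·(-630/17 + 0 + 840/17) = 105/17, so the R-coordinate is 7/17.

(7/17, 3/17, 7/17)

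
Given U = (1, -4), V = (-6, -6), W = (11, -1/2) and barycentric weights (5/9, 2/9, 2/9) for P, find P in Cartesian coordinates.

P = (5/9)·U + (2/9)·V + (2/9)·W.
x-coordinate: (5/9)·1 + (2/9)·(-6) + (2/9)·11 = 5/3.
y-coordinate: (5/9)·(-4) + (2/9)·(-6) + (2/9)·(-1/2) = -11/3.

(5/3, -11/3)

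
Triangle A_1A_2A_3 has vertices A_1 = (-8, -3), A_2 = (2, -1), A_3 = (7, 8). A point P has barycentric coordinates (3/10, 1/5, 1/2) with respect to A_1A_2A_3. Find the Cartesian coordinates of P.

P = (3/10)·A_1 + (1/5)·A_2 + (1/2)·A_3.
x-coordinate: (3/10)·(-8) + (1/5)·2 + (1/2)·7 = 3/2.
y-coordinate: (3/10)·(-3) + (1/5)·(-1) + (1/2)·8 = 29/10.

(3/2, 29/10)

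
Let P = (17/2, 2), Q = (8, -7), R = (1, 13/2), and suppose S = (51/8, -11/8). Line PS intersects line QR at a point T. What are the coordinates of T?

(17/3, -5/2)

Barycentric coordinates of S with respect to PQR: (1/4, 1/2, 1/4).
On side QR the P-coordinate is zero; dropping S's P-weight 1/4 and renormalizing the remaining 1/2 : 1/4 gives weights 2/3, 1/3 on Q, R.
T = (2/3)·(8, -7) + (1/3)·(1, 13/2) = (17/3, -5/2).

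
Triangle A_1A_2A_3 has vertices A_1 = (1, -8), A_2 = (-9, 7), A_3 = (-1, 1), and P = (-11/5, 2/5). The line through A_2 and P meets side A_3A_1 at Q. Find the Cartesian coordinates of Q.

(-1/2, -5/4)

Barycentric coordinates of P with respect to A_1A_2A_3: (1/5, 1/5, 3/5).
On side A_3A_1 the A_2-coordinate is zero; dropping P's A_2-weight 1/5 and renormalizing the remaining 3/5 : 1/5 gives weights 3/4, 1/4 on A_3, A_1.
Q = (3/4)·(-1, 1) + (1/4)·(1, -8) = (-1/2, -5/4).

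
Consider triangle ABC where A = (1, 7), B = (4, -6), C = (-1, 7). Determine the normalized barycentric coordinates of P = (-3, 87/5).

(1, -4/5, 4/5)

Signed area of the reference triangle: [ABC] = ½·(1·(-6−7) + 4·(7−7) + (-1)·(7−(-6))) = ½·(-13 + 0 − 13) = -13.
[PBC] = ½·((-3)·(-6−7) + 4·(7−(87/5)) + (-1)·(87/5−(-6))) = ½·(39 − 208/5 − 117/5) = -13, so the A-coordinate is (-13)/(-13) = 1.
[APC] = ½·(1·(87/5−7) + (-3)·(7−7) + (-1)·(7−(87/5))) = ½·(52/5 + 0 + 52/5) = 52/5, so the B-coordinate is -4/5.
[ABP] = ½·(1·(-6−(87/5)) + 4·(87/5−7) + (-3)·(7−(-6))) = ½·(-117/5 + 208/5 − 39) = -52/5, so the C-coordinate is 4/5.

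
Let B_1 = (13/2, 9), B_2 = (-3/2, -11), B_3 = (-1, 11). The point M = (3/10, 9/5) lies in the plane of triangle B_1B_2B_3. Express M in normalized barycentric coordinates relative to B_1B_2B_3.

(1/5, 2/5, 2/5)

Signed area of the reference triangle: [B_1B_2B_3] = ½·((13/2)·(-11−11) + (-3/2)·(11−9) + (-1)·(9−(-11))) = ½·(-143 − 3 − 20) = -83.
[MB_2B_3] = ½·((3/10)·(-11−11) + (-3/2)·(11−(9/5)) + (-1)·(9/5−(-11))) = ½·(-33/5 − 69/5 − 64/5) = -83/5, so the B_1-coordinate is (-83/5)/(-83) = 1/5.
[B_1MB_3] = ½·((13/2)·(9/5−11) + (3/10)·(11−9) + (-1)·(9−(9/5))) = ½·(-299/5 + 3/5 − 36/5) = -166/5, so the B_2-coordinate is 2/5.
[B_1B_2M] = ½·((13/2)·(-11−(9/5)) + (-3/2)·(9/5−9) + (3/10)·(9−(-11))) = ½·(-416/5 + 54/5 + 6) = -166/5, so the B_3-coordinate is 2/5.
Check: 1/5 + 2/5 + 2/5 = 1.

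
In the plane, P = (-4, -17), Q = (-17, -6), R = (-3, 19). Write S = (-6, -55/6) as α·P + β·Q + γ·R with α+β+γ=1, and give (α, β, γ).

Signed area of the reference triangle: [PQR] = ½·((-4)·(-6−19) + (-17)·(19−(-17)) + (-3)·(-17−(-6))) = ½·(100 − 612 + 33) = -479/2.
[SQR] = ½·((-6)·(-6−19) + (-17)·(19−(-55/6)) + (-3)·(-55/6−(-6))) = ½·(150 − 2873/6 + 19/2) = -479/3, so the P-coordinate is (-479/3)/(-479/2) = 2/3.
[PSR] = ½·((-4)·(-55/6−19) + (-6)·(19−(-17)) + (-3)·(-17−(-55/6))) = ½·(338/3 − 216 + 47/2) = -479/12, so the Q-coordinate is 1/6.
[PQS] = ½·((-4)·(-6−(-55/6)) + (-17)·(-55/6−(-17)) + (-6)·(-17−(-6))) = ½·(-38/3 − 799/6 + 66) = -479/12, so the R-coordinate is 1/6.
Check: 2/3 + 1/6 + 1/6 = 1.

(2/3, 1/6, 1/6)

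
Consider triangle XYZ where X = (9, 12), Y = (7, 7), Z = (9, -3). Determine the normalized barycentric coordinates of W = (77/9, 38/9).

(1/3, 2/9, 4/9)

Signed area of the reference triangle: [XYZ] = ½·(9·(7−(-3)) + 7·(-3−12) + 9·(12−7)) = ½·(90 − 105 + 45) = 15.
[WYZ] = ½·((77/9)·(7−(-3)) + 7·(-3−(38/9)) + 9·(38/9−7)) = ½·(770/9 − 455/9 − 25) = 5, so the X-coordinate is 5/15 = 1/3.
[XWZ] = ½·(9·(38/9−(-3)) + (77/9)·(-3−12) + 9·(12−(38/9))) = ½·(65 − 385/3 + 70) = 10/3, so the Y-coordinate is 2/9.
[XYW] = ½·(9·(7−(38/9)) + 7·(38/9−12) + (77/9)·(12−7)) = ½·(25 − 490/9 + 385/9) = 20/3, so the Z-coordinate is 4/9.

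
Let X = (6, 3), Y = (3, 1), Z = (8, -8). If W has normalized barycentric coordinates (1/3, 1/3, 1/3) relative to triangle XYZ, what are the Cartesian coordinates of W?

W = (1/3)·X + (1/3)·Y + (1/3)·Z.
x-coordinate: (1/3)·6 + (1/3)·3 + (1/3)·8 = 17/3.
y-coordinate: (1/3)·3 + (1/3)·1 + (1/3)·(-8) = -4/3.

(17/3, -4/3)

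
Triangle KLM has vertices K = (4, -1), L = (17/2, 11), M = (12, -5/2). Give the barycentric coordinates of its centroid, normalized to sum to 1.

(1/3, 1/3, 1/3)

The centroid is the average of the vertices, so each weight is 1/3.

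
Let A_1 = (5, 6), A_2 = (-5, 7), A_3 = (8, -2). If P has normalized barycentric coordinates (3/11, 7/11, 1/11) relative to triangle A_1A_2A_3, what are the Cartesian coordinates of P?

P = (3/11)·A_1 + (7/11)·A_2 + (1/11)·A_3.
x-coordinate: (3/11)·5 + (7/11)·(-5) + (1/11)·8 = -12/11.
y-coordinate: (3/11)·6 + (7/11)·7 + (1/11)·(-2) = 65/11.

(-12/11, 65/11)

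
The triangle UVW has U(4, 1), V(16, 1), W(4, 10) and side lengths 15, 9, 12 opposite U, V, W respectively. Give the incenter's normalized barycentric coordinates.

(5/12, 1/4, 1/3)

The incenter has barycentric coordinates proportional to the opposite side lengths: (15 : 9 : 12).
Normalizing by 15+9+12 = 36 gives (5/12, 1/4, 1/3).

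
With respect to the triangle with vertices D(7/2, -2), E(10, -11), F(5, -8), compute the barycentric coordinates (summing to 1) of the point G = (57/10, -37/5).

(1/5, 1/5, 3/5)

Signed area of the reference triangle: [DEF] = ½·((7/2)·(-11−(-8)) + 10·(-8−(-2)) + 5·(-2−(-11))) = ½·(-21/2 − 60 + 45) = -51/4.
[GEF] = ½·((57/10)·(-11−(-8)) + 10·(-8−(-37/5)) + 5·(-37/5−(-11))) = ½·(-171/10 − 6 + 18) = -51/20, so the D-coordinate is (-51/20)/(-51/4) = 1/5.
[DGF] = ½·((7/2)·(-37/5−(-8)) + (57/10)·(-8−(-2)) + 5·(-2−(-37/5))) = ½·(21/10 − 171/5 + 27) = -51/20, so the E-coordinate is 1/5.
[DEG] = ½·((7/2)·(-11−(-37/5)) + 10·(-37/5−(-2)) + (57/10)·(-2−(-11))) = ½·(-63/5 − 54 + 513/10) = -153/20, so the F-coordinate is 3/5.
Check: 1/5 + 1/5 + 3/5 = 1.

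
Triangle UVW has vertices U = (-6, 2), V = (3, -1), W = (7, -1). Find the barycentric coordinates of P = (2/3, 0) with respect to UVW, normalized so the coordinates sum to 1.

(1/3, 1/2, 1/6)

Signed area of the reference triangle: [UVW] = ½·((-6)·(-1−(-1)) + 3·(-1−2) + 7·(2−(-1))) = ½·(0 − 9 + 21) = 6.
[PVW] = ½·((2/3)·(-1−(-1)) + 3·(-1−0) + 7·(0−(-1))) = ½·(0 − 3 + 7) = 2, so the U-coordinate is 2/6 = 1/3.
[UPW] = ½·((-6)·(0−(-1)) + (2/3)·(-1−2) + 7·(2−0)) = ½·(-6 − 2 + 14) = 3, so the V-coordinate is 1/2.
[UVP] = ½·((-6)·(-1−0) + 3·(0−2) + (2/3)·(2−(-1))) = ½·(6 − 6 + 2) = 1, so the W-coordinate is 1/6.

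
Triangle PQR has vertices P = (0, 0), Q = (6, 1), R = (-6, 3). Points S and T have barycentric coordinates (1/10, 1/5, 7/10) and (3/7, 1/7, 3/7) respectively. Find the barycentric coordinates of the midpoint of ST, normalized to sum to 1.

(37/140, 6/35, 79/140)

Since both coordinate triples sum to 1, the midpoint's barycentrics are the componentwise average.
(1/10+3/7)/2 = 37/140; similarly 6/35 and 79/140.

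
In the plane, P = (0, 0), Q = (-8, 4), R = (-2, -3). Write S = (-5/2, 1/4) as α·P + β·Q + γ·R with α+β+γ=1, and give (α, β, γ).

(1/2, 1/4, 1/4)

Signed area of the reference triangle: [PQR] = ½·(0·(4−(-3)) + (-8)·(-3−0) + (-2)·(0−4)) = ½·(0 + 24 + 8) = 16.
[SQR] = ½·((-5/2)·(4−(-3)) + (-8)·(-3−(1/4)) + (-2)·(1/4−4)) = ½·(-35/2 + 26 + 15/2) = 8, so the P-coordinate is 8/16 = 1/2.
[PSR] = ½·(0·(1/4−(-3)) + (-5/2)·(-3−0) + (-2)·(0−(1/4))) = ½·(0 + 15/2 + 1/2) = 4, so the Q-coordinate is 1/4.
[PQS] = ½·(0·(4−(1/4)) + (-8)·(1/4−0) + (-5/2)·(0−4)) = ½·(0 − 2 + 10) = 4, so the R-coordinate is 1/4.
Check: 1/2 + 1/4 + 1/4 = 1.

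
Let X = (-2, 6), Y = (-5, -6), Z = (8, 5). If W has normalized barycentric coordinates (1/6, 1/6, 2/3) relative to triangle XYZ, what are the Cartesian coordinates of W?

W = (1/6)·X + (1/6)·Y + (2/3)·Z.
x-coordinate: (1/6)·(-2) + (1/6)·(-5) + (2/3)·8 = 25/6.
y-coordinate: (1/6)·6 + (1/6)·(-6) + (2/3)·5 = 10/3.

(25/6, 10/3)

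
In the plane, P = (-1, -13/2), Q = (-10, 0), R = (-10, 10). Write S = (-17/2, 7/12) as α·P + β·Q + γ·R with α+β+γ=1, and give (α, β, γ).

Signed area of the reference triangle: [PQR] = ½·((-1)·(0−10) + (-10)·(10−(-13/2)) + (-10)·(-13/2−0)) = ½·(10 − 165 + 65) = -45.
[SQR] = ½·((-17/2)·(0−10) + (-10)·(10−(7/12)) + (-10)·(7/12−0)) = ½·(85 − 565/6 − 35/6) = -15/2, so the P-coordinate is (-15/2)/(-45) = 1/6.
[PSR] = ½·((-1)·(7/12−10) + (-17/2)·(10−(-13/2)) + (-10)·(-13/2−(7/12))) = ½·(113/12 − 561/4 + 425/6) = -30, so the Q-coordinate is 2/3.
[PQS] = ½·((-1)·(0−(7/12)) + (-10)·(7/12−(-13/2)) + (-17/2)·(-13/2−0)) = ½·(7/12 − 425/6 + 221/4) = -15/2, so the R-coordinate is 1/6.

(1/6, 2/3, 1/6)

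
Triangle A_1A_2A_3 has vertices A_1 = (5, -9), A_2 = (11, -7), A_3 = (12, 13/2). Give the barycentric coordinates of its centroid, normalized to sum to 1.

(1/3, 1/3, 1/3)

The centroid is the average of the vertices, so each weight is 1/3.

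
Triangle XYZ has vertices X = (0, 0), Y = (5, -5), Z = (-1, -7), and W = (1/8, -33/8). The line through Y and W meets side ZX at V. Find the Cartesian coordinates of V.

Barycentric coordinates of W with respect to XYZ: (3/8, 1/8, 1/2).
On side ZX the Y-coordinate is zero; dropping W's Y-weight 1/8 and renormalizing the remaining 1/2 : 3/8 gives weights 4/7, 3/7 on Z, X.
V = (4/7)·(-1, -7) + (3/7)·(0, 0) = (-4/7, -4).

(-4/7, -4)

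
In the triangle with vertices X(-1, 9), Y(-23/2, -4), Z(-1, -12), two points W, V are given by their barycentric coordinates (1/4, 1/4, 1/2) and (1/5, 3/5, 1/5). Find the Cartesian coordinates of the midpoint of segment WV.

(-437/80, -31/8)

Barycentric coordinates of the midpoint are the average: (9/40, 17/40, 7/20).
Converting: (9/40)·X + (17/40)·Y + (7/20)·Z = (-437/80, -31/8).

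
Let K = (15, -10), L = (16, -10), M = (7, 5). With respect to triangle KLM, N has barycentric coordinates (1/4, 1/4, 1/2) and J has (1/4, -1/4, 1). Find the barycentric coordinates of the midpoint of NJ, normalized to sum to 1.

(1/4, 0, 3/4)

Since both coordinate triples sum to 1, the midpoint's barycentrics are the componentwise average.
(1/4+1/4)/2 = 1/4; similarly 0 and 3/4.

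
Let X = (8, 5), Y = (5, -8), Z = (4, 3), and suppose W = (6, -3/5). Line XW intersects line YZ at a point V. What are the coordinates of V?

Barycentric coordinates of W with respect to XYZ: (2/5, 2/5, 1/5).
On side YZ the X-coordinate is zero; dropping W's X-weight 2/5 and renormalizing the remaining 2/5 : 1/5 gives weights 2/3, 1/3 on Y, Z.
V = (2/3)·(5, -8) + (1/3)·(4, 3) = (14/3, -13/3).

(14/3, -13/3)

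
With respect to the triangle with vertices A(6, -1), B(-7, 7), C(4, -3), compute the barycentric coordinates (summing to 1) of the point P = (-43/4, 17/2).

(-1/2, 5/4, 1/4)

Signed area of the reference triangle: [ABC] = ½·(6·(7−(-3)) + (-7)·(-3−(-1)) + 4·(-1−7)) = ½·(60 + 14 − 32) = 21.
[PBC] = ½·((-43/4)·(7−(-3)) + (-7)·(-3−(17/2)) + 4·(17/2−7)) = ½·(-215/2 + 161/2 + 6) = -21/2, so the A-coordinate is (-21/2)/21 = -1/2.
[APC] = ½·(6·(17/2−(-3)) + (-43/4)·(-3−(-1)) + 4·(-1−(17/2))) = ½·(69 + 43/2 − 38) = 105/4, so the B-coordinate is 5/4.
[ABP] = ½·(6·(7−(17/2)) + (-7)·(17/2−(-1)) + (-43/4)·(-1−7)) = ½·(-9 − 133/2 + 86) = 21/4, so the C-coordinate is 1/4.
Check: -1/2 + 5/4 + 1/4 = 1.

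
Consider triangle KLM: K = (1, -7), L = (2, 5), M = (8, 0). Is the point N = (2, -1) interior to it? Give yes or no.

yes

Barycentric coordinates of N: (36/77, 5/11, 6/77).
The three coordinates are positive, positive, positive; a point is interior exactly when all three are positive.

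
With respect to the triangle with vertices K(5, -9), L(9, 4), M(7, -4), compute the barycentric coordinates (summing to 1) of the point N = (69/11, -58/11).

(6/11, 2/11, 3/11)

Signed area of the reference triangle: [KLM] = ½·(5·(4−(-4)) + 9·(-4−(-9)) + 7·(-9−4)) = ½·(40 + 45 − 91) = -3.
[NLM] = ½·((69/11)·(4−(-4)) + 9·(-4−(-58/11)) + 7·(-58/11−4)) = ½·(552/11 + 126/11 − 714/11) = -18/11, so the K-coordinate is (-18/11)/(-3) = 6/11.
[KNM] = ½·(5·(-58/11−(-4)) + (69/11)·(-4−(-9)) + 7·(-9−(-58/11))) = ½·(-70/11 + 345/11 − 287/11) = -6/11, so the L-coordinate is 2/11.
[KLN] = ½·(5·(4−(-58/11)) + 9·(-58/11−(-9)) + (69/11)·(-9−4)) = ½·(510/11 + 369/11 − 897/11) = -9/11, so the M-coordinate is 3/11.
Check: 6/11 + 2/11 + 3/11 = 1.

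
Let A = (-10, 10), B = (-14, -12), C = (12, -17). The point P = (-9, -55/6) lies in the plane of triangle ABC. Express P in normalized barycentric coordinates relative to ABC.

(1/6, 2/3, 1/6)

Signed area of the reference triangle: [ABC] = ½·((-10)·(-12−(-17)) + (-14)·(-17−10) + 12·(10−(-12))) = ½·(-50 + 378 + 264) = 296.
[PBC] = ½·((-9)·(-12−(-17)) + (-14)·(-17−(-55/6)) + 12·(-55/6−(-12))) = ½·(-45 + 329/3 + 34) = 148/3, so the A-coordinate is (148/3)/296 = 1/6.
[APC] = ½·((-10)·(-55/6−(-17)) + (-9)·(-17−10) + 12·(10−(-55/6))) = ½·(-235/3 + 243 + 230) = 592/3, so the B-coordinate is 2/3.
[ABP] = ½·((-10)·(-12−(-55/6)) + (-14)·(-55/6−10) + (-9)·(10−(-12))) = ½·(85/3 + 805/3 − 198) = 148/3, so the C-coordinate is 1/6.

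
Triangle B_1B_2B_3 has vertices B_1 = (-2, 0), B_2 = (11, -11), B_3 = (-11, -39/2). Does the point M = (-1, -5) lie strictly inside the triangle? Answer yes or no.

yes

Barycentric coordinates of M: (156/235, 43/235, 36/235).
The three coordinates are positive, positive, positive; a point is interior exactly when all three are positive.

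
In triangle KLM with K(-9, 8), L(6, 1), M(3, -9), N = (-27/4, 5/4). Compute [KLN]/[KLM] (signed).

1/2

[KLM] = ½·((-9)·(1−(-9)) + 6·(-9−8) + 3·(8−1)) = ½·(-90 − 102 + 21) = -171/2.
[KLN] = ½·((-9)·(1−(5/4)) + 6·(5/4−8) + (-27/4)·(8−1)) = ½·(9/4 − 81/2 − 189/4) = -171/4, so the ratio is (-171/4)/(-171/2) = 1/2.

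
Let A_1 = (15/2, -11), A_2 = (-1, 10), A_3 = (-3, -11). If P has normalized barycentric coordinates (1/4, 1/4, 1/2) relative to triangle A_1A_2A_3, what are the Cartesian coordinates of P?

P = (1/4)·A_1 + (1/4)·A_2 + (1/2)·A_3.
x-coordinate: (1/4)·(15/2) + (1/4)·(-1) + (1/2)·(-3) = 1/8.
y-coordinate: (1/4)·(-11) + (1/4)·10 + (1/2)·(-11) = -23/4.

(1/8, -23/4)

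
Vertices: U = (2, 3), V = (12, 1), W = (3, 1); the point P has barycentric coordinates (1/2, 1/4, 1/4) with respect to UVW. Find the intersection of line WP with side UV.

(16/3, 7/3)

Line WP meets UV where the W-coordinate vanishes; zeroing P's W-weight and renormalizing leaves U, V-weights 1/2 : 1/4 → (2/3, 1/3).
So Q = (2/3)·U + (1/3)·V = (16/3, 7/3).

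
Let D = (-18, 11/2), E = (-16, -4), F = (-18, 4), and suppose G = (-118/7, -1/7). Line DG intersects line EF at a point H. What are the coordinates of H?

(-82/5, -12/5)

Barycentric coordinates of G with respect to DEF: (2/7, 4/7, 1/7).
On side EF the D-coordinate is zero; dropping G's D-weight 2/7 and renormalizing the remaining 4/7 : 1/7 gives weights 4/5, 1/5 on E, F.
H = (4/5)·(-16, -4) + (1/5)·(-18, 4) = (-82/5, -12/5).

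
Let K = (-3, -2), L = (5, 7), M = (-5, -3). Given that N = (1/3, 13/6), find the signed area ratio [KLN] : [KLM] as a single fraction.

[KLM] = ½·((-3)·(7−(-3)) + 5·(-3−(-2)) + (-5)·(-2−7)) = ½·(-30 − 5 + 45) = 5.
[KLN] = ½·((-3)·(7−(13/6)) + 5·(13/6−(-2)) + (1/3)·(-2−7)) = ½·(-29/2 + 125/6 − 3) = 5/3, so the ratio is (5/3)/5 = 1/3.

1/3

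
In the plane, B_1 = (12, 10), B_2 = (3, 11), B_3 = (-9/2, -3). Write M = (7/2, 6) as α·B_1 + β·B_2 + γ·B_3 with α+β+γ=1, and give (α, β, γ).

Signed area of the reference triangle: [B_1B_2B_3] = ½·(12·(11−(-3)) + 3·(-3−10) + (-9/2)·(10−11)) = ½·(168 − 39 + 9/2) = 267/4.
[MB_2B_3] = ½·((7/2)·(11−(-3)) + 3·(-3−6) + (-9/2)·(6−11)) = ½·(49 − 27 + 45/2) = 89/4, so the B_1-coordinate is (89/4)/(267/4) = 1/3.
[B_1MB_3] = ½·(12·(6−(-3)) + (7/2)·(-3−10) + (-9/2)·(10−6)) = ½·(108 − 91/2 − 18) = 89/4, so the B_2-coordinate is 1/3.
[B_1B_2M] = ½·(12·(11−6) + 3·(6−10) + (7/2)·(10−11)) = ½·(60 − 12 − 7/2) = 89/4, so the B_3-coordinate is 1/3.

(1/3, 1/3, 1/3)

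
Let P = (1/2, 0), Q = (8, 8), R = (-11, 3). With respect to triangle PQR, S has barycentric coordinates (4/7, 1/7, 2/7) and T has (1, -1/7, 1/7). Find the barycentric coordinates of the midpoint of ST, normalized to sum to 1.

Since both coordinate triples sum to 1, the midpoint's barycentrics are the componentwise average.
(4/7+1)/2 = 11/14; similarly 0 and 3/14.

(11/14, 0, 3/14)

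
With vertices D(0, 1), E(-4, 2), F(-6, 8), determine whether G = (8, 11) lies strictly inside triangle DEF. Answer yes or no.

Barycentric coordinates of G: (45/11, -58/11, 24/11).
The three coordinates are positive, negative, positive; a point is interior exactly when all three are positive.

no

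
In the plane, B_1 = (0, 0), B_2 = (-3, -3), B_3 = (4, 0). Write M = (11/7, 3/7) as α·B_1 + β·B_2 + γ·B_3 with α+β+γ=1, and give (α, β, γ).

(6/7, -1/7, 2/7)

Signed area of the reference triangle: [B_1B_2B_3] = ½·(0·(-3−0) + (-3)·(0−0) + 4·(0−(-3))) = ½·(0 + 0 + 12) = 6.
[MB_2B_3] = ½·((11/7)·(-3−0) + (-3)·(0−(3/7)) + 4·(3/7−(-3))) = ½·(-33/7 + 9/7 + 96/7) = 36/7, so the B_1-coordinate is (36/7)/6 = 6/7.
[B_1MB_3] = ½·(0·(3/7−0) + (11/7)·(0−0) + 4·(0−(3/7))) = ½·(0 + 0 − 12/7) = -6/7, so the B_2-coordinate is -1/7.
[B_1B_2M] = ½·(0·(-3−(3/7)) + (-3)·(3/7−0) + (11/7)·(0−(-3))) = ½·(0 − 9/7 + 33/7) = 12/7, so the B_3-coordinate is 2/7.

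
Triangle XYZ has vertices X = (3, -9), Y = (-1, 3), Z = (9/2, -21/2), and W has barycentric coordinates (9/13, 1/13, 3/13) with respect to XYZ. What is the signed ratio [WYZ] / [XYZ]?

The signed ratio [WYZ]/[XYZ] equals the barycentric coordinate of W at vertex X, which is 9/13.

9/13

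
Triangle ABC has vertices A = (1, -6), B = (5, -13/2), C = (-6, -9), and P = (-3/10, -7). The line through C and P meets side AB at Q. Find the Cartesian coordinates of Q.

(15/7, -43/7)

Barycentric coordinates of P with respect to ABC: (1/2, 1/5, 3/10).
On side AB the C-coordinate is zero; dropping P's C-weight 3/10 and renormalizing the remaining 1/2 : 1/5 gives weights 5/7, 2/7 on A, B.
Q = (5/7)·(1, -6) + (2/7)·(5, -13/2) = (15/7, -43/7).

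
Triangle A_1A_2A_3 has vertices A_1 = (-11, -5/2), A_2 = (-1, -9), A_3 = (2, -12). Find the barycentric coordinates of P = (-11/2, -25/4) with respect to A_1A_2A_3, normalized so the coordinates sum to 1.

(1/2, 1/3, 1/6)

Signed area of the reference triangle: [A_1A_2A_3] = ½·((-11)·(-9−(-12)) + (-1)·(-12−(-5/2)) + 2·(-5/2−(-9))) = ½·(-33 + 19/2 + 13) = -21/4.
[PA_2A_3] = ½·((-11/2)·(-9−(-12)) + (-1)·(-12−(-25/4)) + 2·(-25/4−(-9))) = ½·(-33/2 + 23/4 + 11/2) = -21/8, so the A_1-coordinate is (-21/8)/(-21/4) = 1/2.
[A_1PA_3] = ½·((-11)·(-25/4−(-12)) + (-11/2)·(-12−(-5/2)) + 2·(-5/2−(-25/4))) = ½·(-253/4 + 209/4 + 15/2) = -7/4, so the A_2-coordinate is 1/3.
[A_1A_2P] = ½·((-11)·(-9−(-25/4)) + (-1)·(-25/4−(-5/2)) + (-11/2)·(-5/2−(-9))) = ½·(121/4 + 15/4 − 143/4) = -7/8, so the A_3-coordinate is 1/6.
Check: 1/2 + 1/3 + 1/6 = 1.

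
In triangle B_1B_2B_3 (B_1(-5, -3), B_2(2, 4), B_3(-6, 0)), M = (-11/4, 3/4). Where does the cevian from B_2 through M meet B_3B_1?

(-28/5, -6/5)

Barycentric coordinates of M with respect to B_1B_2B_3: (1/4, 3/8, 3/8).
On side B_3B_1 the B_2-coordinate is zero; dropping M's B_2-weight 3/8 and renormalizing the remaining 3/8 : 1/4 gives weights 3/5, 2/5 on B_3, B_1.
N = (3/5)·(-6, 0) + (2/5)·(-5, -3) = (-28/5, -6/5).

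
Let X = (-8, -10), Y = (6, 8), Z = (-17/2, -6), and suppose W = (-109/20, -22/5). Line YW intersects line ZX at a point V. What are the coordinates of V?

(-133/16, -15/2)

Barycentric coordinates of W with respect to XYZ: (3/10, 1/5, 1/2).
On side ZX the Y-coordinate is zero; dropping W's Y-weight 1/5 and renormalizing the remaining 1/2 : 3/10 gives weights 5/8, 3/8 on Z, X.
V = (5/8)·(-17/2, -6) + (3/8)·(-8, -10) = (-133/16, -15/2).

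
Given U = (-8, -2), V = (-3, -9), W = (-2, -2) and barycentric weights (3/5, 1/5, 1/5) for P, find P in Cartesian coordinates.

(-29/5, -17/5)

P = (3/5)·U + (1/5)·V + (1/5)·W.
x-coordinate: (3/5)·(-8) + (1/5)·(-3) + (1/5)·(-2) = -29/5.
y-coordinate: (3/5)·(-2) + (1/5)·(-9) + (1/5)·(-2) = -17/5.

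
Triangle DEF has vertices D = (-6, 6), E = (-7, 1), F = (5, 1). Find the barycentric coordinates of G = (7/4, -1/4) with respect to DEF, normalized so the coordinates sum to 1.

(-1/4, 1/2, 3/4)

Signed area of the reference triangle: [DEF] = ½·((-6)·(1−1) + (-7)·(1−6) + 5·(6−1)) = ½·(0 + 35 + 25) = 30.
[GEF] = ½·((7/4)·(1−1) + (-7)·(1−(-1/4)) + 5·(-1/4−1)) = ½·(0 − 35/4 − 25/4) = -15/2, so the D-coordinate is (-15/2)/30 = -1/4.
[DGF] = ½·((-6)·(-1/4−1) + (7/4)·(1−6) + 5·(6−(-1/4))) = ½·(15/2 − 35/4 + 125/4) = 15, so the E-coordinate is 1/2.
[DEG] = ½·((-6)·(1−(-1/4)) + (-7)·(-1/4−6) + (7/4)·(6−1)) = ½·(-15/2 + 175/4 + 35/4) = 45/2, so the F-coordinate is 3/4.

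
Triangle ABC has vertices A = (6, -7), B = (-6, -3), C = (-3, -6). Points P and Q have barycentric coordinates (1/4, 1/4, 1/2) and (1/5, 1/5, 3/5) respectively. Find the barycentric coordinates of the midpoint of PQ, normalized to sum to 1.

Since both coordinate triples sum to 1, the midpoint's barycentrics are the componentwise average.
(1/4+1/5)/2 = 9/40; similarly 9/40 and 11/20.

(9/40, 9/40, 11/20)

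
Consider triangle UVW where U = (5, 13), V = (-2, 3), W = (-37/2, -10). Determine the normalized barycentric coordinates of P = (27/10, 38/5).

Signed area of the reference triangle: [UVW] = ½·(5·(3−(-10)) + (-2)·(-10−13) + (-37/2)·(13−3)) = ½·(65 + 46 − 185) = -37.
[PVW] = ½·((27/10)·(3−(-10)) + (-2)·(-10−(38/5)) + (-37/2)·(38/5−3)) = ½·(351/10 + 176/5 − 851/10) = -37/5, so the U-coordinate is (-37/5)/(-37) = 1/5.
[UPW] = ½·(5·(38/5−(-10)) + (27/10)·(-10−13) + (-37/2)·(13−(38/5))) = ½·(88 − 621/10 − 999/10) = -37, so the V-coordinate is 1.
[UVP] = ½·(5·(3−(38/5)) + (-2)·(38/5−13) + (27/10)·(13−3)) = ½·(-23 + 54/5 + 27) = 37/5, so the W-coordinate is -1/5.

(1/5, 1, -1/5)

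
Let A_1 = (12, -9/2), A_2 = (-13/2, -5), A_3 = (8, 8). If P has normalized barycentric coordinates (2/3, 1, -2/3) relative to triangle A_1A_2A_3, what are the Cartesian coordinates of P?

(-23/6, -40/3)

P = (2/3)·A_1 + 1·A_2 + (-2/3)·A_3.
x-coordinate: (2/3)·12 + 1·(-13/2) + (-2/3)·8 = -23/6.
y-coordinate: (2/3)·(-9/2) + 1·(-5) + (-2/3)·8 = -40/3.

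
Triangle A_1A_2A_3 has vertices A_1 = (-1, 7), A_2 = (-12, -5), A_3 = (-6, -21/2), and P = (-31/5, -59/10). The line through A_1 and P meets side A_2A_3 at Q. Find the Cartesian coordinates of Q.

(-15/2, -73/8)

Barycentric coordinates of P with respect to A_1A_2A_3: (1/5, 1/5, 3/5).
On side A_2A_3 the A_1-coordinate is zero; dropping P's A_1-weight 1/5 and renormalizing the remaining 1/5 : 3/5 gives weights 1/4, 3/4 on A_2, A_3.
Q = (1/4)·(-12, -5) + (3/4)·(-6, -21/2) = (-15/2, -73/8).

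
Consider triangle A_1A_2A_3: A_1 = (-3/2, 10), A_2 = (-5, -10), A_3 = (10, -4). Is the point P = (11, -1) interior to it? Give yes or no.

no

Barycentric coordinates of P: (13/93, -97/558, 577/558).
The three coordinates are positive, negative, positive; a point is interior exactly when all three are positive.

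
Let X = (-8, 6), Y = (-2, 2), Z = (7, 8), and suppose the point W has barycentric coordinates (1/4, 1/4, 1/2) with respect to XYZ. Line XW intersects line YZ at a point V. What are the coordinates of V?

(4, 6)

Line XW meets YZ where the X-coordinate vanishes; zeroing W's X-weight and renormalizing leaves Y, Z-weights 1/4 : 1/2 → (1/3, 2/3).
So V = (1/3)·Y + (2/3)·Z = (4, 6).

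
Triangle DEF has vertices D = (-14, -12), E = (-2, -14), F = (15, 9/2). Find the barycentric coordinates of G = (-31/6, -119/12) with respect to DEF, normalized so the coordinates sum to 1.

(1/2, 1/3, 1/6)

Signed area of the reference triangle: [DEF] = ½·((-14)·(-14−(9/2)) + (-2)·(9/2−(-12)) + 15·(-12−(-14))) = ½·(259 − 33 + 30) = 128.
[GEF] = ½·((-31/6)·(-14−(9/2)) + (-2)·(9/2−(-119/12)) + 15·(-119/12−(-14))) = ½·(1147/12 − 173/6 + 245/4) = 64, so the D-coordinate is 64/128 = 1/2.
[DGF] = ½·((-14)·(-119/12−(9/2)) + (-31/6)·(9/2−(-12)) + 15·(-12−(-119/12))) = ½·(1211/6 − 341/4 − 125/4) = 128/3, so the E-coordinate is 1/3.
[DEG] = ½·((-14)·(-14−(-119/12)) + (-2)·(-119/12−(-12)) + (-31/6)·(-12−(-14))) = ½·(343/6 − 25/6 − 31/3) = 64/3, so the F-coordinate is 1/6.
Check: 1/2 + 1/3 + 1/6 = 1.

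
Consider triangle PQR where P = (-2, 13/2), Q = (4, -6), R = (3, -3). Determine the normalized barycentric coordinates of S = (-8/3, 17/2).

Signed area of the reference triangle: [PQR] = ½·((-2)·(-6−(-3)) + 4·(-3−(13/2)) + 3·(13/2−(-6))) = ½·(6 − 38 + 75/2) = 11/4.
[SQR] = ½·((-8/3)·(-6−(-3)) + 4·(-3−(17/2)) + 3·(17/2−(-6))) = ½·(8 − 46 + 87/2) = 11/4, so the P-coordinate is (11/4)/(11/4) = 1.
[PSR] = ½·((-2)·(17/2−(-3)) + (-8/3)·(-3−(13/2)) + 3·(13/2−(17/2))) = ½·(-23 + 76/3 − 6) = -11/6, so the Q-coordinate is -2/3.
[PQS] = ½·((-2)·(-6−(17/2)) + 4·(17/2−(13/2)) + (-8/3)·(13/2−(-6))) = ½·(29 + 8 − 100/3) = 11/6, so the R-coordinate is 2/3.
Check: 1 − 2/3 + 2/3 = 1.

(1, -2/3, 2/3)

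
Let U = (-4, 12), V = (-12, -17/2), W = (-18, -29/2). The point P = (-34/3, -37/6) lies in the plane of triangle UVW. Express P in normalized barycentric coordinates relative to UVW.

(2/15, 4/5, 1/15)

Signed area of the reference triangle: [UVW] = ½·((-4)·(-17/2−(-29/2)) + (-12)·(-29/2−12) + (-18)·(12−(-17/2))) = ½·(-24 + 318 − 369) = -75/2.
[PVW] = ½·((-34/3)·(-17/2−(-29/2)) + (-12)·(-29/2−(-37/6)) + (-18)·(-37/6−(-17/2))) = ½·(-68 + 100 − 42) = -5, so the U-coordinate is (-5)/(-75/2) = 2/15.
[UPW] = ½·((-4)·(-37/6−(-29/2)) + (-34/3)·(-29/2−12) + (-18)·(12−(-37/6))) = ½·(-100/3 + 901/3 − 327) = -30, so the V-coordinate is 4/5.
[UVP] = ½·((-4)·(-17/2−(-37/6)) + (-12)·(-37/6−12) + (-34/3)·(12−(-17/2))) = ½·(28/3 + 218 − 697/3) = -5/2, so the W-coordinate is 1/15.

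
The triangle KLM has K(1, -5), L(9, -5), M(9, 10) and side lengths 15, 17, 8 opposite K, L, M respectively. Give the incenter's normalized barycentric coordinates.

(3/8, 17/40, 1/5)

The incenter has barycentric coordinates proportional to the opposite side lengths: (15 : 17 : 8).
Normalizing by 15+17+8 = 40 gives (3/8, 17/40, 1/5).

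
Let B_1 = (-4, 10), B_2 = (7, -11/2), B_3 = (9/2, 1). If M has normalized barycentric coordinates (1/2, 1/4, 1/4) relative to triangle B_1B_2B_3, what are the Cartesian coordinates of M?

M = (1/2)·B_1 + (1/4)·B_2 + (1/4)·B_3.
x-coordinate: (1/2)·(-4) + (1/4)·7 + (1/4)·(9/2) = 7/8.
y-coordinate: (1/2)·10 + (1/4)·(-11/2) + (1/4)·1 = 31/8.

(7/8, 31/8)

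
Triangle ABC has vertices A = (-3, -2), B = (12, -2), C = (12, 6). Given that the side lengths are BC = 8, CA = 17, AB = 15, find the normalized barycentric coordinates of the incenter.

(1/5, 17/40, 3/8)

The incenter has barycentric coordinates proportional to the opposite side lengths: (8 : 17 : 15).
Normalizing by 8+17+15 = 40 gives (1/5, 17/40, 3/8).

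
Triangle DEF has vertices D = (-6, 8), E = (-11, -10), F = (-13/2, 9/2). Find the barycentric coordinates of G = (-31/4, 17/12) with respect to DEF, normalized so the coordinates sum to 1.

(1/2, 1/3, 1/6)

Signed area of the reference triangle: [DEF] = ½·((-6)·(-10−(9/2)) + (-11)·(9/2−8) + (-13/2)·(8−(-10))) = ½·(87 + 77/2 − 117) = 17/4.
[GEF] = ½·((-31/4)·(-10−(9/2)) + (-11)·(9/2−(17/12)) + (-13/2)·(17/12−(-10))) = ½·(899/8 − 407/12 − 1781/24) = 17/8, so the D-coordinate is (17/8)/(17/4) = 1/2.
[DGF] = ½·((-6)·(17/12−(9/2)) + (-31/4)·(9/2−8) + (-13/2)·(8−(17/12))) = ½·(37/2 + 217/8 − 1027/24) = 17/12, so the E-coordinate is 1/3.
[DEG] = ½·((-6)·(-10−(17/12)) + (-11)·(17/12−8) + (-31/4)·(8−(-10))) = ½·(137/2 + 869/12 − 279/2) = 17/24, so the F-coordinate is 1/6.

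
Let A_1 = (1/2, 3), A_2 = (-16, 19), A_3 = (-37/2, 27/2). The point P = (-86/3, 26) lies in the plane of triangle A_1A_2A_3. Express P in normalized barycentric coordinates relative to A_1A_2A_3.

Signed area of the reference triangle: [A_1A_2A_3] = ½·((1/2)·(19−(27/2)) + (-16)·(27/2−3) + (-37/2)·(3−19)) = ½·(11/4 − 168 + 296) = 523/8.
[PA_2A_3] = ½·((-86/3)·(19−(27/2)) + (-16)·(27/2−26) + (-37/2)·(26−19)) = ½·(-473/3 + 200 − 259/2) = -523/12, so the A_1-coordinate is (-523/12)/(523/8) = -2/3.
[A_1PA_3] = ½·((1/2)·(26−(27/2)) + (-86/3)·(27/2−3) + (-37/2)·(3−26)) = ½·(25/4 − 301 + 851/2) = 523/8, so the A_2-coordinate is 1.
[A_1A_2P] = ½·((1/2)·(19−26) + (-16)·(26−3) + (-86/3)·(3−19)) = ½·(-7/2 − 368 + 1376/3) = 523/12, so the A_3-coordinate is 2/3.

(-2/3, 1, 2/3)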